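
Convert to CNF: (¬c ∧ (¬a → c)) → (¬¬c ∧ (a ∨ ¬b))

(¬c ∧ (¬a → c)) → (¬¬c ∧ (a ∨ ¬b))
≡ ¬(¬c ∧ (¬a → c)) ∨ (¬¬c ∧ (a ∨ ¬b))   (eliminate →)
≡ ¬(¬c ∧ (¬¬a ∨ c)) ∨ (¬¬c ∧ (a ∨ ¬b))   (eliminate →)
≡ ¬¬c ∨ ¬(¬¬a ∨ c) ∨ (¬¬c ∧ (a ∨ ¬b))   (De Morgan)
≡ c ∨ ¬(¬¬a ∨ c) ∨ (¬¬c ∧ (a ∨ ¬b))   (double negation)
≡ c ∨ (¬¬¬a ∧ ¬c) ∨ (¬¬c ∧ (a ∨ ¬b))   (De Morgan)
≡ c ∨ (¬a ∧ ¬c) ∨ (¬¬c ∧ (a ∨ ¬b))   (double negation)
≡ c ∨ (¬a ∧ ¬c) ∨ (c ∧ (a ∨ ¬b))   (double negation)
≡ (c ∨ ¬a ∨ c) ∧ (c ∨ ¬a ∨ a ∨ ¬b) ∧ (c ∨ ¬c ∨ c) ∧ (c ∨ ¬c ∨ a ∨ ¬b)   (distribute ∨ over ∧)
≡ c ∨ ¬a   (simplify)

c ∨ ¬a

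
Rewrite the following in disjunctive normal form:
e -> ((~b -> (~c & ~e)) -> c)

~e | (~b & e) | c

e -> ((~b -> (~c & ~e)) -> c)
≡ ~e | ((~b -> (~c & ~e)) -> c)   [eliminate ->]
≡ ~e | ~(~b -> (~c & ~e)) | c   [eliminate ->]
≡ ~e | ~(~~b | (~c & ~e)) | c   [eliminate ->]
≡ ~e | (~~~b & ~(~c & ~e)) | c   [De Morgan]
≡ ~e | (~b & ~(~c & ~e)) | c   [double negation]
≡ ~e | (~b & (~~c | ~~e)) | c   [De Morgan]
≡ ~e | (~b & (c | ~~e)) | c   [double negation]
≡ ~e | (~b & (c | e)) | c   [double negation]
≡ ~e | (~b & c) | (~b & e) | c   [distribute & over |]
≡ ~e | (~b & e) | c   [simplify]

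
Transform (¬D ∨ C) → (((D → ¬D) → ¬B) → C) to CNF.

D ∨ B ∨ C

(¬D ∨ C) → (((D → ¬D) → ¬B) → C)
≡ ¬(¬D ∨ C) ∨ (((D → ¬D) → ¬B) → C)
≡ ¬(¬D ∨ C) ∨ ¬((D → ¬D) → ¬B) ∨ C
≡ ¬(¬D ∨ C) ∨ ¬(¬(D → ¬D) ∨ ¬B) ∨ C
≡ ¬(¬D ∨ C) ∨ ¬(¬(¬D ∨ ¬D) ∨ ¬B) ∨ C
≡ (¬¬D ∧ ¬C) ∨ ¬(¬(¬D ∨ ¬D) ∨ ¬B) ∨ C
≡ (D ∧ ¬C) ∨ ¬(¬(¬D ∨ ¬D) ∨ ¬B) ∨ C
≡ (D ∧ ¬C) ∨ (¬¬(¬D ∨ ¬D) ∧ ¬¬B) ∨ C
≡ (D ∧ ¬C) ∨ ((¬D ∨ ¬D) ∧ ¬¬B) ∨ C
≡ (D ∧ ¬C) ∨ ((¬D ∨ ¬D) ∧ B) ∨ C
≡ (D ∨ ¬D ∨ ¬D ∨ C) ∧ (D ∨ B ∨ C) ∧ (¬C ∨ ¬D ∨ ¬D ∨ C) ∧ (¬C ∨ B ∨ C)
≡ D ∨ B ∨ C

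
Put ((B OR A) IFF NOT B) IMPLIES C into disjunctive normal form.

((B OR A) IFF NOT B) IMPLIES C
≡ NOT ((B OR A) IFF NOT B) OR C   [eliminate IMPLIES]
≡ NOT (((B OR A) IMPLIES NOT B) AND (NOT B IMPLIES (B OR A))) OR C   [eliminate IFF]
≡ NOT ((NOT (B OR A) OR NOT B) AND (NOT B IMPLIES (B OR A))) OR C   [eliminate IMPLIES]
≡ NOT ((NOT (B OR A) OR NOT B) AND (NOT NOT B OR B OR A)) OR C   [eliminate IMPLIES]
≡ NOT (NOT (B OR A) OR NOT B) OR NOT (NOT NOT B OR B OR A) OR C   [De Morgan]
≡ (NOT NOT (B OR A) AND NOT NOT B) OR NOT (NOT NOT B OR B OR A) OR C   [De Morgan]
≡ ((B OR A) AND NOT NOT B) OR NOT (NOT NOT B OR B OR A) OR C   [double negation]
≡ ((B OR A) AND B) OR NOT (NOT NOT B OR B OR A) OR C   [double negation]
≡ ((B OR A) AND B) OR (NOT NOT NOT B AND NOT B AND NOT A) OR C   [De Morgan]
≡ ((B OR A) AND B) OR (NOT B AND NOT B AND NOT A) OR C   [double negation]
≡ (B AND B) OR (A AND B) OR (NOT B AND NOT B AND NOT A) OR C   [distribute AND over OR]
≡ B OR (NOT B AND NOT A) OR C   [simplify]

B OR (NOT B AND NOT A) OR C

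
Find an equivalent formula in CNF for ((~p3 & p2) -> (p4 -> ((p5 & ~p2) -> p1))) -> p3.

((~p3 & p2) -> (p4 -> ((p5 & ~p2) -> p1))) -> p3
= ~((~p3 & p2) -> (p4 -> ((p5 & ~p2) -> p1))) | p3   — eliminate ->
= ~(~(~p3 & p2) | (p4 -> ((p5 & ~p2) -> p1))) | p3   — eliminate ->
= ~(~(~p3 & p2) | ~p4 | ((p5 & ~p2) -> p1)) | p3   — eliminate ->
= ~(~(~p3 & p2) | ~p4 | ~(p5 & ~p2) | p1) | p3   — eliminate ->
= (~~(~p3 & p2) & ~~p4 & ~~(p5 & ~p2) & ~p1) | p3   — De Morgan
= (~p3 & p2 & ~~p4 & ~~(p5 & ~p2) & ~p1) | p3   — double negation
= (~p3 & p2 & p4 & ~~(p5 & ~p2) & ~p1) | p3   — double negation
= (~p3 & p2 & p4 & p5 & ~p2 & ~p1) | p3   — double negation
= (~p3 | p3) & (p2 | p3) & (p4 | p3) & (p5 | p3) & (~p2 | p3) & (~p1 | p3)   — distribute | over &
= (p2 | p3) & (p4 | p3) & (p5 | p3) & (~p2 | p3) & (~p1 | p3)   — simplify

(p2 | p3) & (p4 | p3) & (p5 | p3) & (~p2 | p3) & (~p1 | p3)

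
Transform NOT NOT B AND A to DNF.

B AND A

NOT NOT B AND A
≡ B AND A   (double negation)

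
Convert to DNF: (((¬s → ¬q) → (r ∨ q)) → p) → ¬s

(r ∧ ¬p) ∨ (q ∧ ¬p) ∨ ¬s

(((¬s → ¬q) → (r ∨ q)) → p) → ¬s
≡ ¬(((¬s → ¬q) → (r ∨ q)) → p) ∨ ¬s   [eliminate →]
≡ ¬(¬((¬s → ¬q) → (r ∨ q)) ∨ p) ∨ ¬s   [eliminate →]
≡ ¬(¬(¬(¬s → ¬q) ∨ r ∨ q) ∨ p) ∨ ¬s   [eliminate →]
≡ ¬(¬(¬(¬¬s ∨ ¬q) ∨ r ∨ q) ∨ p) ∨ ¬s   [eliminate →]
≡ (¬¬(¬(¬¬s ∨ ¬q) ∨ r ∨ q) ∧ ¬p) ∨ ¬s   [De Morgan]
≡ ((¬(¬¬s ∨ ¬q) ∨ r ∨ q) ∧ ¬p) ∨ ¬s   [double negation]
≡ (((¬¬¬s ∧ ¬¬q) ∨ r ∨ q) ∧ ¬p) ∨ ¬s   [De Morgan]
≡ (((¬s ∧ ¬¬q) ∨ r ∨ q) ∧ ¬p) ∨ ¬s   [double negation]
≡ (((¬s ∧ q) ∨ r ∨ q) ∧ ¬p) ∨ ¬s   [double negation]
≡ (¬s ∧ q ∧ ¬p) ∨ (r ∧ ¬p) ∨ (q ∧ ¬p) ∨ ¬s   [distribute ∧ over ∨]
≡ (r ∧ ¬p) ∨ (q ∧ ¬p) ∨ ¬s   [simplify]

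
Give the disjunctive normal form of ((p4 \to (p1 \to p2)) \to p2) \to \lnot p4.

(\lnot p1 \land \lnot p2) \lor \lnot p4

((p4 \to (p1 \to p2)) \to p2) \to \lnot p4
≡ \lnot ((p4 \to (p1 \to p2)) \to p2) \lor \lnot p4   [eliminate \to]
≡ \lnot (\lnot (p4 \to (p1 \to p2)) \lor p2) \lor \lnot p4   [eliminate \to]
≡ \lnot (\lnot (\lnot p4 \lor (p1 \to p2)) \lor p2) \lor \lnot p4   [eliminate \to]
≡ \lnot (\lnot (\lnot p4 \lor \lnot p1 \lor p2) \lor p2) \lor \lnot p4   [eliminate \to]
≡ (\lnot \lnot (\lnot p4 \lor \lnot p1 \lor p2) \land \lnot p2) \lor \lnot p4   [De Morgan]
≡ ((\lnot p4 \lor \lnot p1 \lor p2) \land \lnot p2) \lor \lnot p4   [double negation]
≡ (\lnot p4 \land \lnot p2) \lor (\lnot p1 \land \lnot p2) \lor (p2 \land \lnot p2) \lor \lnot p4   [distribute \land over \lor]
≡ (\lnot p1 \land \lnot p2) \lor \lnot p4   [simplify]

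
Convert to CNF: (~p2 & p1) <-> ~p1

(p2 | ~p1) & p1

(~p2 & p1) <-> ~p1
≡ ((~p2 & p1) -> ~p1) & (~p1 -> (~p2 & p1))   [eliminate <->]
≡ (~(~p2 & p1) | ~p1) & (~p1 -> (~p2 & p1))   [eliminate ->]
≡ (~(~p2 & p1) | ~p1) & (~~p1 | (~p2 & p1))   [eliminate ->]
≡ (~~p2 | ~p1 | ~p1) & (~~p1 | (~p2 & p1))   [De Morgan]
≡ (p2 | ~p1 | ~p1) & (~~p1 | (~p2 & p1))   [double negation]
≡ (p2 | ~p1 | ~p1) & (p1 | (~p2 & p1))   [double negation]
≡ (p2 | ~p1 | ~p1) & (p1 | ~p2) & (p1 | p1)   [distribute | over &]
≡ (p2 | ~p1) & p1   [simplify]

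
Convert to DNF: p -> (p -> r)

p -> (p -> r)
≡ ~p | (p -> r)   — eliminate ->
≡ ~p | ~p | r   — eliminate ->
≡ ~p | r   — simplify

~p | r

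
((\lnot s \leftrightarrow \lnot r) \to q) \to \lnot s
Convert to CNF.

((\lnot s \leftrightarrow \lnot r) \to q) \to \lnot s
≡ \lnot ((\lnot s \leftrightarrow \lnot r) \to q) \lor \lnot s   (eliminate \to)
≡ \lnot (\lnot (\lnot s \leftrightarrow \lnot r) \lor q) \lor \lnot s   (eliminate \to)
≡ \lnot (\lnot ((\lnot s \to \lnot r) \land (\lnot r \to \lnot s)) \lor q) \lor \lnot s   (eliminate \leftrightarrow)
≡ \lnot (\lnot ((\lnot \lnot s \lor \lnot r) \land (\lnot r \to \lnot s)) \lor q) \lor \lnot s   (eliminate \to)
≡ \lnot (\lnot ((\lnot \lnot s \lor \lnot r) \land (\lnot \lnot r \lor \lnot s)) \lor q) \lor \lnot s   (eliminate \to)
≡ \lnot \lnot ((\lnot \lnot s \lor \lnot r) \land (\lnot \lnot r \lor \lnot s)) \land \lnot q \lor \lnot s   (De Morgan)
≡ (\lnot \lnot s \lor \lnot r) \land (\lnot \lnot r \lor \lnot s) \land \lnot q \lor \lnot s   (double negation)
≡ (s \lor \lnot r) \land (\lnot \lnot r \lor \lnot s) \land \lnot q \lor \lnot s   (double negation)
≡ (s \lor \lnot r) \land (r \lor \lnot s) \land \lnot q \lor \lnot s   (double negation)
≡ (s \lor \lnot r \lor \lnot s) \land (r \lor \lnot s \lor \lnot s) \land (\lnot q \lor \lnot s)   (distribute \lor over \land)
≡ (r \lor \lnot s) \land (\lnot q \lor \lnot s)   (simplify)

(r \lor \lnot s) \land (\lnot q \lor \lnot s)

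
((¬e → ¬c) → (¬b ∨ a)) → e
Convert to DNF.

(¬c ∧ b ∧ ¬a) ∨ e

((¬e → ¬c) → (¬b ∨ a)) → e
= ¬((¬e → ¬c) → (¬b ∨ a)) ∨ e   — eliminate →
= ¬(¬(¬e → ¬c) ∨ ¬b ∨ a) ∨ e   — eliminate →
= ¬(¬(¬¬e ∨ ¬c) ∨ ¬b ∨ a) ∨ e   — eliminate →
= (¬¬(¬¬e ∨ ¬c) ∧ ¬¬b ∧ ¬a) ∨ e   — De Morgan
= ((¬¬e ∨ ¬c) ∧ ¬¬b ∧ ¬a) ∨ e   — double negation
= ((e ∨ ¬c) ∧ ¬¬b ∧ ¬a) ∨ e   — double negation
= ((e ∨ ¬c) ∧ b ∧ ¬a) ∨ e   — double negation
= (e ∧ b ∧ ¬a) ∨ (¬c ∧ b ∧ ¬a) ∨ e   — distribute ∧ over ∨
= (¬c ∧ b ∧ ¬a) ∨ e   — simplify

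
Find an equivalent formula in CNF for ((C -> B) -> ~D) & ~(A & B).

((C -> B) -> ~D) & ~(A & B)
= (~(C -> B) | ~D) & ~(A & B)   (eliminate ->)
= (~(~C | B) | ~D) & ~(A & B)   (eliminate ->)
= ((~~C & ~B) | ~D) & ~(A & B)   (De Morgan)
= ((C & ~B) | ~D) & ~(A & B)   (double negation)
= ((C & ~B) | ~D) & (~A | ~B)   (De Morgan)
= (C | ~D) & (~B | ~D) & (~A | ~B)   (distribute | over &)

(C | ~D) & (~B | ~D) & (~A | ~B)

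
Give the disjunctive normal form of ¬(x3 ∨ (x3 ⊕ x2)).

¬x3 ∧ ¬x2

¬(x3 ∨ (x3 ⊕ x2))
⇔ ¬(x3 ∨ (x3 ∧ ¬x2) ∨ (¬x3 ∧ x2))   — expand ⊕
⇔ ¬x3 ∧ ¬(x3 ∧ ¬x2) ∧ ¬(¬x3 ∧ x2)   — De Morgan
⇔ ¬x3 ∧ (¬x3 ∨ ¬¬x2) ∧ ¬(¬x3 ∧ x2)   — De Morgan
⇔ ¬x3 ∧ (¬x3 ∨ x2) ∧ ¬(¬x3 ∧ x2)   — double negation
⇔ ¬x3 ∧ (¬x3 ∨ x2) ∧ (¬¬x3 ∨ ¬x2)   — De Morgan
⇔ ¬x3 ∧ (¬x3 ∨ x2) ∧ (x3 ∨ ¬x2)   — double negation
⇔ (¬x3 ∧ ¬x3 ∧ x3) ∨ (¬x3 ∧ ¬x3 ∧ ¬x2) ∨ (¬x3 ∧ x2 ∧ x3) ∨ (¬x3 ∧ x2 ∧ ¬x2)   — distribute ∧ over ∨
⇔ ¬x3 ∧ ¬x2   — simplify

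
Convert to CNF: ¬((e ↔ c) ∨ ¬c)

¬((e ↔ c) ∨ ¬c)
= ¬((e → c) ∧ (c → e) ∨ ¬c)   [eliminate ↔]
= ¬((¬e ∨ c) ∧ (c → e) ∨ ¬c)   [eliminate →]
= ¬((¬e ∨ c) ∧ (¬c ∨ e) ∨ ¬c)   [eliminate →]
= ¬((¬e ∨ c) ∧ (¬c ∨ e)) ∧ ¬¬c   [De Morgan]
= (¬(¬e ∨ c) ∨ ¬(¬c ∨ e)) ∧ ¬¬c   [De Morgan]
= (¬¬e ∧ ¬c ∨ ¬(¬c ∨ e)) ∧ ¬¬c   [De Morgan]
= (e ∧ ¬c ∨ ¬(¬c ∨ e)) ∧ ¬¬c   [double negation]
= (e ∧ ¬c ∨ ¬¬c ∧ ¬e) ∧ ¬¬c   [De Morgan]
= (e ∧ ¬c ∨ c ∧ ¬e) ∧ ¬¬c   [double negation]
= (e ∧ ¬c ∨ c ∧ ¬e) ∧ c   [double negation]
= (e ∨ c) ∧ (e ∨ ¬e) ∧ (¬c ∨ c) ∧ (¬c ∨ ¬e) ∧ c   [distribute ∨ over ∧]
= (¬c ∨ ¬e) ∧ c   [simplify]

(¬c ∨ ¬e) ∧ c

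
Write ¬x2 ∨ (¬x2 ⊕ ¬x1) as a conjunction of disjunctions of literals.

¬x2 ∨ ¬x1

¬x2 ∨ (¬x2 ⊕ ¬x1)
≡ ¬x2 ∨ ((¬x2 ∨ ¬x1) ∧ ¬(¬x2 ∧ ¬x1))   (expand ⊕)
≡ ¬x2 ∨ ((¬x2 ∨ ¬x1) ∧ (¬¬x2 ∨ ¬¬x1))   (De Morgan)
≡ ¬x2 ∨ ((¬x2 ∨ ¬x1) ∧ (x2 ∨ ¬¬x1))   (double negation)
≡ ¬x2 ∨ ((¬x2 ∨ ¬x1) ∧ (x2 ∨ x1))   (double negation)
≡ (¬x2 ∨ ¬x2 ∨ ¬x1) ∧ (¬x2 ∨ x2 ∨ x1)   (distribute ∨ over ∧)
≡ ¬x2 ∨ ¬x1   (simplify)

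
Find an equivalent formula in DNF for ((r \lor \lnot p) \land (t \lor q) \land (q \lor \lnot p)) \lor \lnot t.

((r \lor \lnot p) \land (t \lor q) \land (q \lor \lnot p)) \lor \lnot t
= (r \land t \land q) \lor (r \land t \land \lnot p) \lor (r \land q \land q) \lor (r \land q \land \lnot p) \lor (\lnot p \land t \land q) \lor (\lnot p \land t \land \lnot p) \lor (\lnot p \land q \land q) \lor (\lnot p \land q \land \lnot p) \lor \lnot t   [distribute \land over \lor]
= (r \land q) \lor (\lnot p \land t) \lor (\lnot p \land q) \lor \lnot t   [simplify]

(r \land q) \lor (\lnot p \land t) \lor (\lnot p \land q) \lor \lnot t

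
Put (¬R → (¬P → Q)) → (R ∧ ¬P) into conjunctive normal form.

¬P ∧ (¬Q ∨ R)

(¬R → (¬P → Q)) → (R ∧ ¬P)
≡ ¬(¬R → (¬P → Q)) ∨ (R ∧ ¬P)   [eliminate →]
≡ ¬(¬¬R ∨ (¬P → Q)) ∨ (R ∧ ¬P)   [eliminate →]
≡ ¬(¬¬R ∨ ¬¬P ∨ Q) ∨ (R ∧ ¬P)   [eliminate →]
≡ (¬¬¬R ∧ ¬¬¬P ∧ ¬Q) ∨ (R ∧ ¬P)   [De Morgan]
≡ (¬R ∧ ¬¬¬P ∧ ¬Q) ∨ (R ∧ ¬P)   [double negation]
≡ (¬R ∧ ¬P ∧ ¬Q) ∨ (R ∧ ¬P)   [double negation]
≡ (¬R ∨ R) ∧ (¬R ∨ ¬P) ∧ (¬P ∨ R) ∧ (¬P ∨ ¬P) ∧ (¬Q ∨ R) ∧ (¬Q ∨ ¬P)   [distribute ∨ over ∧]
≡ ¬P ∧ (¬Q ∨ R)   [simplify]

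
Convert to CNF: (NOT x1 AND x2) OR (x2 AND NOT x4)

(NOT x1 OR NOT x4) AND x2

(NOT x1 AND x2) OR (x2 AND NOT x4)
⇔ (NOT x1 OR x2) AND (NOT x1 OR NOT x4) AND (x2 OR x2) AND (x2 OR NOT x4)   (distribute OR over AND)
⇔ (NOT x1 OR NOT x4) AND x2   (simplify)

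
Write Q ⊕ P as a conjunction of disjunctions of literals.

Q ⊕ P
= (Q ∨ P) ∧ ¬(Q ∧ P)   — expand ⊕
= (Q ∨ P) ∧ (¬Q ∨ ¬P)   — De Morgan

(Q ∨ P) ∧ (¬Q ∨ ¬P)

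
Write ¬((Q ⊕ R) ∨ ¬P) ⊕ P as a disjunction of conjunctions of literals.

¬((Q ⊕ R) ∨ ¬P) ⊕ P
⇔ (¬((Q ⊕ R) ∨ ¬P) ∧ ¬P) ∨ (¬¬((Q ⊕ R) ∨ ¬P) ∧ P)   [expand ⊕]
⇔ (¬((Q ∧ ¬R) ∨ (¬Q ∧ R) ∨ ¬P) ∧ ¬P) ∨ (¬¬((Q ⊕ R) ∨ ¬P) ∧ P)   [expand ⊕]
⇔ (¬((Q ∧ ¬R) ∨ (¬Q ∧ R) ∨ ¬P) ∧ ¬P) ∨ (¬¬((Q ∧ ¬R) ∨ (¬Q ∧ R) ∨ ¬P) ∧ P)   [expand ⊕]
⇔ (¬(Q ∧ ¬R) ∧ ¬(¬Q ∧ R) ∧ ¬¬P ∧ ¬P) ∨ (¬¬((Q ∧ ¬R) ∨ (¬Q ∧ R) ∨ ¬P) ∧ P)   [De Morgan]
⇔ ((¬Q ∨ ¬¬R) ∧ ¬(¬Q ∧ R) ∧ ¬¬P ∧ ¬P) ∨ (¬¬((Q ∧ ¬R) ∨ (¬Q ∧ R) ∨ ¬P) ∧ P)   [De Morgan]
⇔ ((¬Q ∨ R) ∧ ¬(¬Q ∧ R) ∧ ¬¬P ∧ ¬P) ∨ (¬¬((Q ∧ ¬R) ∨ (¬Q ∧ R) ∨ ¬P) ∧ P)   [double negation]
⇔ ((¬Q ∨ R) ∧ (¬¬Q ∨ ¬R) ∧ ¬¬P ∧ ¬P) ∨ (¬¬((Q ∧ ¬R) ∨ (¬Q ∧ R) ∨ ¬P) ∧ P)   [De Morgan]
⇔ ((¬Q ∨ R) ∧ (Q ∨ ¬R) ∧ ¬¬P ∧ ¬P) ∨ (¬¬((Q ∧ ¬R) ∨ (¬Q ∧ R) ∨ ¬P) ∧ P)   [double negation]
⇔ ((¬Q ∨ R) ∧ (Q ∨ ¬R) ∧ P ∧ ¬P) ∨ (¬¬((Q ∧ ¬R) ∨ (¬Q ∧ R) ∨ ¬P) ∧ P)   [double negation]
⇔ ((¬Q ∨ R) ∧ (Q ∨ ¬R) ∧ P ∧ ¬P) ∨ (((Q ∧ ¬R) ∨ (¬Q ∧ R) ∨ ¬P) ∧ P)   [double negation]
⇔ (¬Q ∧ Q ∧ P ∧ ¬P) ∨ (¬Q ∧ ¬R ∧ P ∧ ¬P) ∨ (R ∧ Q ∧ P ∧ ¬P) ∨ (R ∧ ¬R ∧ P ∧ ¬P) ∨ (Q ∧ ¬R ∧ P) ∨ (¬Q ∧ R ∧ P) ∨ (¬P ∧ P)   [distribute ∧ over ∨]
⇔ (Q ∧ ¬R ∧ P) ∨ (¬Q ∧ R ∧ P)   [simplify]

(Q ∧ ¬R ∧ P) ∨ (¬Q ∧ R ∧ P)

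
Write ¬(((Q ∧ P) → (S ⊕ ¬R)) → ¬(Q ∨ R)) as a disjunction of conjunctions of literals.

(¬Q ∧ R) ∨ (¬P ∧ Q) ∨ (¬P ∧ R) ∨ (S ∧ R) ∨ (¬S ∧ ¬R ∧ Q)

¬(((Q ∧ P) → (S ⊕ ¬R)) → ¬(Q ∨ R))
≡ ¬(¬((Q ∧ P) → (S ⊕ ¬R)) ∨ ¬(Q ∨ R))   — eliminate →
≡ ¬(¬(¬(Q ∧ P) ∨ (S ⊕ ¬R)) ∨ ¬(Q ∨ R))   — eliminate →
≡ ¬(¬(¬(Q ∧ P) ∨ (S ∧ ¬¬R) ∨ (¬S ∧ ¬R)) ∨ ¬(Q ∨ R))   — expand ⊕
≡ ¬¬(¬(Q ∧ P) ∨ (S ∧ ¬¬R) ∨ (¬S ∧ ¬R)) ∧ ¬¬(Q ∨ R)   — De Morgan
≡ (¬(Q ∧ P) ∨ (S ∧ ¬¬R) ∨ (¬S ∧ ¬R)) ∧ ¬¬(Q ∨ R)   — double negation
≡ (¬Q ∨ ¬P ∨ (S ∧ ¬¬R) ∨ (¬S ∧ ¬R)) ∧ ¬¬(Q ∨ R)   — De Morgan
≡ (¬Q ∨ ¬P ∨ (S ∧ R) ∨ (¬S ∧ ¬R)) ∧ ¬¬(Q ∨ R)   — double negation
≡ (¬Q ∨ ¬P ∨ (S ∧ R) ∨ (¬S ∧ ¬R)) ∧ (Q ∨ R)   — double negation
≡ (¬Q ∧ Q) ∨ (¬Q ∧ R) ∨ (¬P ∧ Q) ∨ (¬P ∧ R) ∨ (S ∧ R ∧ Q) ∨ (S ∧ R ∧ R) ∨ (¬S ∧ ¬R ∧ Q) ∨ (¬S ∧ ¬R ∧ R)   — distribute ∧ over ∨
≡ (¬Q ∧ R) ∨ (¬P ∧ Q) ∨ (¬P ∧ R) ∨ (S ∧ R) ∨ (¬S ∧ ¬R ∧ Q)   — simplify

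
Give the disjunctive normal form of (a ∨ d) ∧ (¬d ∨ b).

(a ∨ d) ∧ (¬d ∨ b)
⇔ (a ∧ ¬d) ∨ (a ∧ b) ∨ (d ∧ ¬d) ∨ (d ∧ b)
⇔ (a ∧ ¬d) ∨ (a ∧ b) ∨ (d ∧ b)

(a ∧ ¬d) ∨ (a ∧ b) ∨ (d ∧ b)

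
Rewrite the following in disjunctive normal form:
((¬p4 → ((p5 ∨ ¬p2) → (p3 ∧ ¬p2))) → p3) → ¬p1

(p4 ∧ ¬p3) ∨ (¬p5 ∧ p2 ∧ ¬p3) ∨ ¬p1

((¬p4 → ((p5 ∨ ¬p2) → (p3 ∧ ¬p2))) → p3) → ¬p1
≡ ¬((¬p4 → ((p5 ∨ ¬p2) → (p3 ∧ ¬p2))) → p3) ∨ ¬p1   [eliminate →]
≡ ¬(¬(¬p4 → ((p5 ∨ ¬p2) → (p3 ∧ ¬p2))) ∨ p3) ∨ ¬p1   [eliminate →]
≡ ¬(¬(¬¬p4 ∨ ((p5 ∨ ¬p2) → (p3 ∧ ¬p2))) ∨ p3) ∨ ¬p1   [eliminate →]
≡ ¬(¬(¬¬p4 ∨ ¬(p5 ∨ ¬p2) ∨ (p3 ∧ ¬p2)) ∨ p3) ∨ ¬p1   [eliminate →]
≡ (¬¬(¬¬p4 ∨ ¬(p5 ∨ ¬p2) ∨ (p3 ∧ ¬p2)) ∧ ¬p3) ∨ ¬p1   [De Morgan]
≡ ((¬¬p4 ∨ ¬(p5 ∨ ¬p2) ∨ (p3 ∧ ¬p2)) ∧ ¬p3) ∨ ¬p1   [double negation]
≡ ((p4 ∨ ¬(p5 ∨ ¬p2) ∨ (p3 ∧ ¬p2)) ∧ ¬p3) ∨ ¬p1   [double negation]
≡ ((p4 ∨ (¬p5 ∧ ¬¬p2) ∨ (p3 ∧ ¬p2)) ∧ ¬p3) ∨ ¬p1   [De Morgan]
≡ ((p4 ∨ (¬p5 ∧ p2) ∨ (p3 ∧ ¬p2)) ∧ ¬p3) ∨ ¬p1   [double negation]
≡ (p4 ∧ ¬p3) ∨ (¬p5 ∧ p2 ∧ ¬p3) ∨ (p3 ∧ ¬p2 ∧ ¬p3) ∨ ¬p1   [distribute ∧ over ∨]
≡ (p4 ∧ ¬p3) ∨ (¬p5 ∧ p2 ∧ ¬p3) ∨ ¬p1   [simplify]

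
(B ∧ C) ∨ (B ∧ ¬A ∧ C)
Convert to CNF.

B ∧ C

(B ∧ C) ∨ (B ∧ ¬A ∧ C)
≡ (B ∨ B) ∧ (B ∨ ¬A) ∧ (B ∨ C) ∧ (C ∨ B) ∧ (C ∨ ¬A) ∧ (C ∨ C)   [distribute ∨ over ∧]
≡ B ∧ C   [simplify]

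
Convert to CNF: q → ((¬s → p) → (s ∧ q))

q → ((¬s → p) → (s ∧ q))
≡ ¬q ∨ ((¬s → p) → (s ∧ q))   [eliminate →]
≡ ¬q ∨ ¬(¬s → p) ∨ (s ∧ q)   [eliminate →]
≡ ¬q ∨ ¬(¬¬s ∨ p) ∨ (s ∧ q)   [eliminate →]
≡ ¬q ∨ (¬¬¬s ∧ ¬p) ∨ (s ∧ q)   [De Morgan]
≡ ¬q ∨ (¬s ∧ ¬p) ∨ (s ∧ q)   [double negation]
≡ (¬q ∨ ¬s ∨ s) ∧ (¬q ∨ ¬s ∨ q) ∧ (¬q ∨ ¬p ∨ s) ∧ (¬q ∨ ¬p ∨ q)   [distribute ∨ over ∧]
≡ ¬q ∨ ¬p ∨ s   [simplify]

¬q ∨ ¬p ∨ s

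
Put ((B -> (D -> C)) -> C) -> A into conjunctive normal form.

(~B | ~D | C | A) & (~C | A)

((B -> (D -> C)) -> C) -> A
⇔ ~((B -> (D -> C)) -> C) | A   (eliminate ->)
⇔ ~(~(B -> (D -> C)) | C) | A   (eliminate ->)
⇔ ~(~(~B | (D -> C)) | C) | A   (eliminate ->)
⇔ ~(~(~B | ~D | C) | C) | A   (eliminate ->)
⇔ (~~(~B | ~D | C) & ~C) | A   (De Morgan)
⇔ ((~B | ~D | C) & ~C) | A   (double negation)
⇔ (~B | ~D | C | A) & (~C | A)   (distribute | over &)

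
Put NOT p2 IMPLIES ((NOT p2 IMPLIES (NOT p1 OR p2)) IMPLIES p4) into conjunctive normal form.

NOT p2 IMPLIES ((NOT p2 IMPLIES (NOT p1 OR p2)) IMPLIES p4)
≡ NOT NOT p2 OR ((NOT p2 IMPLIES (NOT p1 OR p2)) IMPLIES p4)   [eliminate IMPLIES]
≡ NOT NOT p2 OR NOT (NOT p2 IMPLIES (NOT p1 OR p2)) OR p4   [eliminate IMPLIES]
≡ NOT NOT p2 OR NOT (NOT NOT p2 OR NOT p1 OR p2) OR p4   [eliminate IMPLIES]
≡ p2 OR NOT (NOT NOT p2 OR NOT p1 OR p2) OR p4   [double negation]
≡ p2 OR (NOT NOT NOT p2 AND NOT NOT p1 AND NOT p2) OR p4   [De Morgan]
≡ p2 OR (NOT p2 AND NOT NOT p1 AND NOT p2) OR p4   [double negation]
≡ p2 OR (NOT p2 AND p1 AND NOT p2) OR p4   [double negation]
≡ (p2 OR NOT p2 OR p4) AND (p2 OR p1 OR p4) AND (p2 OR NOT p2 OR p4)   [distribute OR over AND]
≡ p2 OR p1 OR p4   [simplify]

p2 OR p1 OR p4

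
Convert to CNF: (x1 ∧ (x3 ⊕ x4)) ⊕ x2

(x1 ∨ x2) ∧ (x3 ∨ x4 ∨ x2) ∧ (¬x3 ∨ ¬x4 ∨ x2) ∧ (¬x1 ∨ ¬x3 ∨ x4 ∨ ¬x2) ∧ (¬x1 ∨ ¬x4 ∨ x3 ∨ ¬x2)

(x1 ∧ (x3 ⊕ x4)) ⊕ x2
≡ ((x1 ∧ (x3 ⊕ x4)) ∨ x2) ∧ ¬(x1 ∧ (x3 ⊕ x4) ∧ x2)   — expand ⊕
≡ ((x1 ∧ (x3 ∨ x4) ∧ ¬(x3 ∧ x4)) ∨ x2) ∧ ¬(x1 ∧ (x3 ⊕ x4) ∧ x2)   — expand ⊕
≡ ((x1 ∧ (x3 ∨ x4) ∧ ¬(x3 ∧ x4)) ∨ x2) ∧ ¬(x1 ∧ (x3 ∨ x4) ∧ ¬(x3 ∧ x4) ∧ x2)   — expand ⊕
≡ ((x1 ∧ (x3 ∨ x4) ∧ (¬x3 ∨ ¬x4)) ∨ x2) ∧ ¬(x1 ∧ (x3 ∨ x4) ∧ ¬(x3 ∧ x4) ∧ x2)   — De Morgan
≡ ((x1 ∧ (x3 ∨ x4) ∧ (¬x3 ∨ ¬x4)) ∨ x2) ∧ (¬x1 ∨ ¬(x3 ∨ x4) ∨ ¬¬(x3 ∧ x4) ∨ ¬x2)   — De Morgan
≡ ((x1 ∧ (x3 ∨ x4) ∧ (¬x3 ∨ ¬x4)) ∨ x2) ∧ (¬x1 ∨ (¬x3 ∧ ¬x4) ∨ ¬¬(x3 ∧ x4) ∨ ¬x2)   — De Morgan
≡ ((x1 ∧ (x3 ∨ x4) ∧ (¬x3 ∨ ¬x4)) ∨ x2) ∧ (¬x1 ∨ (¬x3 ∧ ¬x4) ∨ (x3 ∧ x4) ∨ ¬x2)   — double negation
≡ (x1 ∨ x2) ∧ (x3 ∨ x4 ∨ x2) ∧ (¬x3 ∨ ¬x4 ∨ x2) ∧ (¬x1 ∨ ¬x3 ∨ x3 ∨ ¬x2) ∧ (¬x1 ∨ ¬x3 ∨ x4 ∨ ¬x2) ∧ (¬x1 ∨ ¬x4 ∨ x3 ∨ ¬x2) ∧ (¬x1 ∨ ¬x4 ∨ x4 ∨ ¬x2)   — distribute ∨ over ∧
≡ (x1 ∨ x2) ∧ (x3 ∨ x4 ∨ x2) ∧ (¬x3 ∨ ¬x4 ∨ x2) ∧ (¬x1 ∨ ¬x3 ∨ x4 ∨ ¬x2) ∧ (¬x1 ∨ ¬x4 ∨ x3 ∨ ¬x2)   — simplify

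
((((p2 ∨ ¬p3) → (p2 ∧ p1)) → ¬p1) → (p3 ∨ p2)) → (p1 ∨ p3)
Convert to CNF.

¬p2 ∨ p1 ∨ p3

((((p2 ∨ ¬p3) → (p2 ∧ p1)) → ¬p1) → (p3 ∨ p2)) → (p1 ∨ p3)
= ¬((((p2 ∨ ¬p3) → (p2 ∧ p1)) → ¬p1) → (p3 ∨ p2)) ∨ p1 ∨ p3   [eliminate →]
= ¬(¬(((p2 ∨ ¬p3) → (p2 ∧ p1)) → ¬p1) ∨ p3 ∨ p2) ∨ p1 ∨ p3   [eliminate →]
= ¬(¬(¬((p2 ∨ ¬p3) → (p2 ∧ p1)) ∨ ¬p1) ∨ p3 ∨ p2) ∨ p1 ∨ p3   [eliminate →]
= ¬(¬(¬(¬(p2 ∨ ¬p3) ∨ (p2 ∧ p1)) ∨ ¬p1) ∨ p3 ∨ p2) ∨ p1 ∨ p3   [eliminate →]
= (¬¬(¬(¬(p2 ∨ ¬p3) ∨ (p2 ∧ p1)) ∨ ¬p1) ∧ ¬p3 ∧ ¬p2) ∨ p1 ∨ p3   [De Morgan]
= ((¬(¬(p2 ∨ ¬p3) ∨ (p2 ∧ p1)) ∨ ¬p1) ∧ ¬p3 ∧ ¬p2) ∨ p1 ∨ p3   [double negation]
= (((¬¬(p2 ∨ ¬p3) ∧ ¬(p2 ∧ p1)) ∨ ¬p1) ∧ ¬p3 ∧ ¬p2) ∨ p1 ∨ p3   [De Morgan]
= ((((p2 ∨ ¬p3) ∧ ¬(p2 ∧ p1)) ∨ ¬p1) ∧ ¬p3 ∧ ¬p2) ∨ p1 ∨ p3   [double negation]
= ((((p2 ∨ ¬p3) ∧ (¬p2 ∨ ¬p1)) ∨ ¬p1) ∧ ¬p3 ∧ ¬p2) ∨ p1 ∨ p3   [De Morgan]
= (p2 ∨ ¬p3 ∨ ¬p1 ∨ p1 ∨ p3) ∧ (¬p2 ∨ ¬p1 ∨ ¬p1 ∨ p1 ∨ p3) ∧ (¬p3 ∨ p1 ∨ p3) ∧ (¬p2 ∨ p1 ∨ p3)   [distribute ∨ over ∧]
= ¬p2 ∨ p1 ∨ p3   [simplify]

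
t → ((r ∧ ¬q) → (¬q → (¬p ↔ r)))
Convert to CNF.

¬t ∨ ¬r ∨ q ∨ ¬p

t → ((r ∧ ¬q) → (¬q → (¬p ↔ r)))
≡ ¬t ∨ ((r ∧ ¬q) → (¬q → (¬p ↔ r)))   — eliminate →
≡ ¬t ∨ ¬(r ∧ ¬q) ∨ (¬q → (¬p ↔ r))   — eliminate →
≡ ¬t ∨ ¬(r ∧ ¬q) ∨ ¬¬q ∨ (¬p ↔ r)   — eliminate →
≡ ¬t ∨ ¬(r ∧ ¬q) ∨ ¬¬q ∨ ((¬p → r) ∧ (r → ¬p))   — eliminate ↔
≡ ¬t ∨ ¬(r ∧ ¬q) ∨ ¬¬q ∨ ((¬¬p ∨ r) ∧ (r → ¬p))   — eliminate →
≡ ¬t ∨ ¬(r ∧ ¬q) ∨ ¬¬q ∨ ((¬¬p ∨ r) ∧ (¬r ∨ ¬p))   — eliminate →
≡ ¬t ∨ ¬r ∨ ¬¬q ∨ ¬¬q ∨ ((¬¬p ∨ r) ∧ (¬r ∨ ¬p))   — De Morgan
≡ ¬t ∨ ¬r ∨ q ∨ ¬¬q ∨ ((¬¬p ∨ r) ∧ (¬r ∨ ¬p))   — double negation
≡ ¬t ∨ ¬r ∨ q ∨ q ∨ ((¬¬p ∨ r) ∧ (¬r ∨ ¬p))   — double negation
≡ ¬t ∨ ¬r ∨ q ∨ q ∨ ((p ∨ r) ∧ (¬r ∨ ¬p))   — double negation
≡ (¬t ∨ ¬r ∨ q ∨ q ∨ p ∨ r) ∧ (¬t ∨ ¬r ∨ q ∨ q ∨ ¬r ∨ ¬p)   — distribute ∨ over ∧
≡ ¬t ∨ ¬r ∨ q ∨ ¬p   — simplify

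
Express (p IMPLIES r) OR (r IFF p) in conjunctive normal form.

NOT p OR r

(p IMPLIES r) OR (r IFF p)
≡ NOT p OR r OR (r IFF p)   (eliminate IMPLIES)
≡ NOT p OR r OR ((r IMPLIES p) AND (p IMPLIES r))   (eliminate IFF)
≡ NOT p OR r OR ((NOT r OR p) AND (p IMPLIES r))   (eliminate IMPLIES)
≡ NOT p OR r OR ((NOT r OR p) AND (NOT p OR r))   (eliminate IMPLIES)
≡ (NOT p OR r OR NOT r OR p) AND (NOT p OR r OR NOT p OR r)   (distribute OR over AND)
≡ NOT p OR r   (simplify)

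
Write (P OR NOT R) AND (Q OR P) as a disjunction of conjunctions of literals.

(P OR NOT R) AND (Q OR P)
⇔ (P AND Q) OR (P AND P) OR (NOT R AND Q) OR (NOT R AND P)   [distribute AND over OR]
⇔ P OR (NOT R AND Q)   [simplify]

P OR (NOT R AND Q)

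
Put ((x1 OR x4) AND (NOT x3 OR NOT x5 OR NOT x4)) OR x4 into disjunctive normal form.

((x1 OR x4) AND (NOT x3 OR NOT x5 OR NOT x4)) OR x4
≡ (x1 AND NOT x3) OR (x1 AND NOT x5) OR (x1 AND NOT x4) OR (x4 AND NOT x3) OR (x4 AND NOT x5) OR (x4 AND NOT x4) OR x4   — distribute AND over OR
≡ (x1 AND NOT x3) OR (x1 AND NOT x5) OR (x1 AND NOT x4) OR x4   — simplify

(x1 AND NOT x3) OR (x1 AND NOT x5) OR (x1 AND NOT x4) OR x4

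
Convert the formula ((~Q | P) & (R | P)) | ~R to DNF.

(~Q & R) | P | ~R

((~Q | P) & (R | P)) | ~R
⇔ (~Q & R) | (~Q & P) | (P & R) | (P & P) | ~R   (distribute & over |)
⇔ (~Q & R) | P | ~R   (simplify)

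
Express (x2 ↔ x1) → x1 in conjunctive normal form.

(x2 ↔ x1) → x1
≡ ¬(x2 ↔ x1) ∨ x1   — eliminate →
≡ ¬((x2 → x1) ∧ (x1 → x2)) ∨ x1   — eliminate ↔
≡ ¬((¬x2 ∨ x1) ∧ (x1 → x2)) ∨ x1   — eliminate →
≡ ¬((¬x2 ∨ x1) ∧ (¬x1 ∨ x2)) ∨ x1   — eliminate →
≡ ¬(¬x2 ∨ x1) ∨ ¬(¬x1 ∨ x2) ∨ x1   — De Morgan
≡ (¬¬x2 ∧ ¬x1) ∨ ¬(¬x1 ∨ x2) ∨ x1   — De Morgan
≡ (x2 ∧ ¬x1) ∨ ¬(¬x1 ∨ x2) ∨ x1   — double negation
≡ (x2 ∧ ¬x1) ∨ (¬¬x1 ∧ ¬x2) ∨ x1   — De Morgan
≡ (x2 ∧ ¬x1) ∨ (x1 ∧ ¬x2) ∨ x1   — double negation
≡ (x2 ∨ x1 ∨ x1) ∧ (x2 ∨ ¬x2 ∨ x1) ∧ (¬x1 ∨ x1 ∨ x1) ∧ (¬x1 ∨ ¬x2 ∨ x1)   — distribute ∨ over ∧
≡ x2 ∨ x1   — simplify

x2 ∨ x1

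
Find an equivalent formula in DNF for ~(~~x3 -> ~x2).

~(~~x3 -> ~x2)
⇔ ~(~~~x3 | ~x2)   — eliminate ->
⇔ ~~~~x3 & ~~x2   — De Morgan
⇔ ~~x3 & ~~x2   — double negation
⇔ x3 & ~~x2   — double negation
⇔ x3 & x2   — double negation

x3 & x2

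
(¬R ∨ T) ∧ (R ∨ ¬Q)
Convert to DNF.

(¬R ∧ ¬Q) ∨ (T ∧ R) ∨ (T ∧ ¬Q)

(¬R ∨ T) ∧ (R ∨ ¬Q)
⇔ (¬R ∧ R) ∨ (¬R ∧ ¬Q) ∨ (T ∧ R) ∨ (T ∧ ¬Q)   — distribute ∧ over ∨
⇔ (¬R ∧ ¬Q) ∨ (T ∧ R) ∨ (T ∧ ¬Q)   — simplify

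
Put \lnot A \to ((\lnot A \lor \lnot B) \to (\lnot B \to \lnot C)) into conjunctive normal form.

A \lor B \lor \lnot C

\lnot A \to ((\lnot A \lor \lnot B) \to (\lnot B \to \lnot C))
≡ \lnot \lnot A \lor ((\lnot A \lor \lnot B) \to (\lnot B \to \lnot C))   [eliminate \to]
≡ \lnot \lnot A \lor \lnot (\lnot A \lor \lnot B) \lor (\lnot B \to \lnot C)   [eliminate \to]
≡ \lnot \lnot A \lor \lnot (\lnot A \lor \lnot B) \lor \lnot \lnot B \lor \lnot C   [eliminate \to]
≡ A \lor \lnot (\lnot A \lor \lnot B) \lor \lnot \lnot B \lor \lnot C   [double negation]
≡ A \lor (\lnot \lnot A \land \lnot \lnot B) \lor \lnot \lnot B \lor \lnot C   [De Morgan]
≡ A \lor (A \land \lnot \lnot B) \lor \lnot \lnot B \lor \lnot C   [double negation]
≡ A \lor (A \land B) \lor \lnot \lnot B \lor \lnot C   [double negation]
≡ A \lor (A \land B) \lor B \lor \lnot C   [double negation]
≡ (A \lor A \lor B \lor \lnot C) \land (A \lor B \lor B \lor \lnot C)   [distribute \lor over \land]
≡ A \lor B \lor \lnot C   [simplify]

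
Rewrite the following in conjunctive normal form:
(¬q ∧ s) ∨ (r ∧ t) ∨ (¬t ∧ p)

(¬q ∨ r ∨ ¬t) ∧ (¬q ∨ r ∨ p) ∧ (¬q ∨ t ∨ p) ∧ (s ∨ r ∨ ¬t) ∧ (s ∨ r ∨ p) ∧ (s ∨ t ∨ p)

(¬q ∧ s) ∨ (r ∧ t) ∨ (¬t ∧ p)
= (¬q ∨ r ∨ ¬t) ∧ (¬q ∨ r ∨ p) ∧ (¬q ∨ t ∨ ¬t) ∧ (¬q ∨ t ∨ p) ∧ (s ∨ r ∨ ¬t) ∧ (s ∨ r ∨ p) ∧ (s ∨ t ∨ ¬t) ∧ (s ∨ t ∨ p)   [distribute ∨ over ∧]
= (¬q ∨ r ∨ ¬t) ∧ (¬q ∨ r ∨ p) ∧ (¬q ∨ t ∨ p) ∧ (s ∨ r ∨ ¬t) ∧ (s ∨ r ∨ p) ∧ (s ∨ t ∨ p)   [simplify]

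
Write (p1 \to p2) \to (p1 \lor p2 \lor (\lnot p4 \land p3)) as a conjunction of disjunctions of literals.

(p1 \lor p2 \lor \lnot p4) \land (p1 \lor p2 \lor p3)

(p1 \to p2) \to (p1 \lor p2 \lor (\lnot p4 \land p3))
≡ \lnot (p1 \to p2) \lor p1 \lor p2 \lor (\lnot p4 \land p3)   (eliminate \to)
≡ \lnot (\lnot p1 \lor p2) \lor p1 \lor p2 \lor (\lnot p4 \land p3)   (eliminate \to)
≡ (\lnot \lnot p1 \land \lnot p2) \lor p1 \lor p2 \lor (\lnot p4 \land p3)   (De Morgan)
≡ (p1 \land \lnot p2) \lor p1 \lor p2 \lor (\lnot p4 \land p3)   (double negation)
≡ (p1 \lor p1 \lor p2 \lor \lnot p4) \land (p1 \lor p1 \lor p2 \lor p3) \land (\lnot p2 \lor p1 \lor p2 \lor \lnot p4) \land (\lnot p2 \lor p1 \lor p2 \lor p3)   (distribute \lor over \land)
≡ (p1 \lor p2 \lor \lnot p4) \land (p1 \lor p2 \lor p3)   (simplify)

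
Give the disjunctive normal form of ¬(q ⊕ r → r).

q ∧ ¬r

¬(q ⊕ r → r)
≡ ¬(¬(q ⊕ r) ∨ r)   [eliminate →]
≡ ¬(¬(q ∧ ¬r ∨ ¬q ∧ r) ∨ r)   [expand ⊕]
≡ ¬¬(q ∧ ¬r ∨ ¬q ∧ r) ∧ ¬r   [De Morgan]
≡ (q ∧ ¬r ∨ ¬q ∧ r) ∧ ¬r   [double negation]
≡ q ∧ ¬r ∧ ¬r ∨ ¬q ∧ r ∧ ¬r   [distribute ∧ over ∨]
≡ q ∧ ¬r   [simplify]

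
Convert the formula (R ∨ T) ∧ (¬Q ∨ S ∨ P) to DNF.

(R ∨ T) ∧ (¬Q ∨ S ∨ P)
= (R ∧ ¬Q) ∨ (R ∧ S) ∨ (R ∧ P) ∨ (T ∧ ¬Q) ∨ (T ∧ S) ∨ (T ∧ P)   [distribute ∧ over ∨]

(R ∧ ¬Q) ∨ (R ∧ S) ∨ (R ∧ P) ∨ (T ∧ ¬Q) ∨ (T ∧ S) ∨ (T ∧ P)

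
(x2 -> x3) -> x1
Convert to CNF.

(x2 | x1) & (~x3 | x1)

(x2 -> x3) -> x1
≡ ~(x2 -> x3) | x1   — eliminate ->
≡ ~(~x2 | x3) | x1   — eliminate ->
≡ (~~x2 & ~x3) | x1   — De Morgan
≡ (x2 & ~x3) | x1   — double negation
≡ (x2 | x1) & (~x3 | x1)   — distribute | over &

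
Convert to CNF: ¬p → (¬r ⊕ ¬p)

¬p → (¬r ⊕ ¬p)
= ¬¬p ∨ (¬r ⊕ ¬p)   (eliminate →)
= ¬¬p ∨ ((¬r ∨ ¬p) ∧ ¬(¬r ∧ ¬p))   (expand ⊕)
= p ∨ ((¬r ∨ ¬p) ∧ ¬(¬r ∧ ¬p))   (double negation)
= p ∨ ((¬r ∨ ¬p) ∧ (¬¬r ∨ ¬¬p))   (De Morgan)
= p ∨ ((¬r ∨ ¬p) ∧ (r ∨ ¬¬p))   (double negation)
= p ∨ ((¬r ∨ ¬p) ∧ (r ∨ p))   (double negation)
= (p ∨ ¬r ∨ ¬p) ∧ (p ∨ r ∨ p)   (distribute ∨ over ∧)
= p ∨ r   (simplify)

p ∨ r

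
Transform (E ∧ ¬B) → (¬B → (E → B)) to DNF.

¬E ∨ B

(E ∧ ¬B) → (¬B → (E → B))
≡ ¬(E ∧ ¬B) ∨ (¬B → (E → B))   (eliminate →)
≡ ¬(E ∧ ¬B) ∨ ¬¬B ∨ (E → B)   (eliminate →)
≡ ¬(E ∧ ¬B) ∨ ¬¬B ∨ ¬E ∨ B   (eliminate →)
≡ ¬E ∨ ¬¬B ∨ ¬¬B ∨ ¬E ∨ B   (De Morgan)
≡ ¬E ∨ B ∨ ¬¬B ∨ ¬E ∨ B   (double negation)
≡ ¬E ∨ B ∨ B ∨ ¬E ∨ B   (double negation)
≡ ¬E ∨ B   (simplify)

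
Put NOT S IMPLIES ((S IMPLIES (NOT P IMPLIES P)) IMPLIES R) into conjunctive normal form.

S OR R

NOT S IMPLIES ((S IMPLIES (NOT P IMPLIES P)) IMPLIES R)
≡ NOT NOT S OR ((S IMPLIES (NOT P IMPLIES P)) IMPLIES R)   [eliminate IMPLIES]
≡ NOT NOT S OR NOT (S IMPLIES (NOT P IMPLIES P)) OR R   [eliminate IMPLIES]
≡ NOT NOT S OR NOT (NOT S OR (NOT P IMPLIES P)) OR R   [eliminate IMPLIES]
≡ NOT NOT S OR NOT (NOT S OR NOT NOT P OR P) OR R   [eliminate IMPLIES]
≡ S OR NOT (NOT S OR NOT NOT P OR P) OR R   [double negation]
≡ S OR (NOT NOT S AND NOT NOT NOT P AND NOT P) OR R   [De Morgan]
≡ S OR (S AND NOT NOT NOT P AND NOT P) OR R   [double negation]
≡ S OR (S AND NOT P AND NOT P) OR R   [double negation]
≡ (S OR S OR R) AND (S OR NOT P OR R) AND (S OR NOT P OR R)   [distribute OR over AND]
≡ S OR R   [simplify]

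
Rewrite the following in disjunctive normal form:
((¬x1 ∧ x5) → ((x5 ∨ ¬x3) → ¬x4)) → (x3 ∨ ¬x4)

(¬x1 ∧ x5 ∧ x4) ∨ x3 ∨ ¬x4

((¬x1 ∧ x5) → ((x5 ∨ ¬x3) → ¬x4)) → (x3 ∨ ¬x4)
⇔ ¬((¬x1 ∧ x5) → ((x5 ∨ ¬x3) → ¬x4)) ∨ x3 ∨ ¬x4   [eliminate →]
⇔ ¬(¬(¬x1 ∧ x5) ∨ ((x5 ∨ ¬x3) → ¬x4)) ∨ x3 ∨ ¬x4   [eliminate →]
⇔ ¬(¬(¬x1 ∧ x5) ∨ ¬(x5 ∨ ¬x3) ∨ ¬x4) ∨ x3 ∨ ¬x4   [eliminate →]
⇔ (¬¬(¬x1 ∧ x5) ∧ ¬¬(x5 ∨ ¬x3) ∧ ¬¬x4) ∨ x3 ∨ ¬x4   [De Morgan]
⇔ (¬x1 ∧ x5 ∧ ¬¬(x5 ∨ ¬x3) ∧ ¬¬x4) ∨ x3 ∨ ¬x4   [double negation]
⇔ (¬x1 ∧ x5 ∧ (x5 ∨ ¬x3) ∧ ¬¬x4) ∨ x3 ∨ ¬x4   [double negation]
⇔ (¬x1 ∧ x5 ∧ (x5 ∨ ¬x3) ∧ x4) ∨ x3 ∨ ¬x4   [double negation]
⇔ (¬x1 ∧ x5 ∧ x5 ∧ x4) ∨ (¬x1 ∧ x5 ∧ ¬x3 ∧ x4) ∨ x3 ∨ ¬x4   [distribute ∧ over ∨]
⇔ (¬x1 ∧ x5 ∧ x4) ∨ x3 ∨ ¬x4   [simplify]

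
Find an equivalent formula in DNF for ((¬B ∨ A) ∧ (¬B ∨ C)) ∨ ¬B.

¬B ∨ (A ∧ C)

((¬B ∨ A) ∧ (¬B ∨ C)) ∨ ¬B
⇔ (¬B ∧ ¬B) ∨ (¬B ∧ C) ∨ (A ∧ ¬B) ∨ (A ∧ C) ∨ ¬B   [distribute ∧ over ∨]
⇔ ¬B ∨ (A ∧ C)   [simplify]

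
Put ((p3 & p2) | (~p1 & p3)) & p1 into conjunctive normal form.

((p3 & p2) | (~p1 & p3)) & p1
≡ (p3 | ~p1) & (p3 | p3) & (p2 | ~p1) & (p2 | p3) & p1   [distribute | over &]
≡ p3 & (p2 | ~p1) & p1   [simplify]

p3 & (p2 | ~p1) & p1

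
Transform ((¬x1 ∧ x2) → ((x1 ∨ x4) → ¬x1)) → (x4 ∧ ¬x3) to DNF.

((¬x1 ∧ x2) → ((x1 ∨ x4) → ¬x1)) → (x4 ∧ ¬x3)
= ¬((¬x1 ∧ x2) → ((x1 ∨ x4) → ¬x1)) ∨ (x4 ∧ ¬x3)   — eliminate →
= ¬(¬(¬x1 ∧ x2) ∨ ((x1 ∨ x4) → ¬x1)) ∨ (x4 ∧ ¬x3)   — eliminate →
= ¬(¬(¬x1 ∧ x2) ∨ ¬(x1 ∨ x4) ∨ ¬x1) ∨ (x4 ∧ ¬x3)   — eliminate →
= (¬¬(¬x1 ∧ x2) ∧ ¬¬(x1 ∨ x4) ∧ ¬¬x1) ∨ (x4 ∧ ¬x3)   — De Morgan
= (¬x1 ∧ x2 ∧ ¬¬(x1 ∨ x4) ∧ ¬¬x1) ∨ (x4 ∧ ¬x3)   — double negation
= (¬x1 ∧ x2 ∧ (x1 ∨ x4) ∧ ¬¬x1) ∨ (x4 ∧ ¬x3)   — double negation
= (¬x1 ∧ x2 ∧ (x1 ∨ x4) ∧ x1) ∨ (x4 ∧ ¬x3)   — double negation
= (¬x1 ∧ x2 ∧ x1 ∧ x1) ∨ (¬x1 ∧ x2 ∧ x4 ∧ x1) ∨ (x4 ∧ ¬x3)   — distribute ∧ over ∨
= x4 ∧ ¬x3   — simplify

x4 ∧ ¬x3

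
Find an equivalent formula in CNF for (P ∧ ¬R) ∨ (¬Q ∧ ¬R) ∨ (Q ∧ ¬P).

(¬R ∨ Q) ∧ (¬R ∨ ¬P)

(P ∧ ¬R) ∨ (¬Q ∧ ¬R) ∨ (Q ∧ ¬P)
= (P ∨ ¬Q ∨ Q) ∧ (P ∨ ¬Q ∨ ¬P) ∧ (P ∨ ¬R ∨ Q) ∧ (P ∨ ¬R ∨ ¬P) ∧ (¬R ∨ ¬Q ∨ Q) ∧ (¬R ∨ ¬Q ∨ ¬P) ∧ (¬R ∨ ¬R ∨ Q) ∧ (¬R ∨ ¬R ∨ ¬P)
= (¬R ∨ Q) ∧ (¬R ∨ ¬P)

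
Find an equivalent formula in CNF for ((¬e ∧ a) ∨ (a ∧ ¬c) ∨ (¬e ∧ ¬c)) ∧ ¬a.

((¬e ∧ a) ∨ (a ∧ ¬c) ∨ (¬e ∧ ¬c)) ∧ ¬a
⇔ (¬e ∨ a ∨ ¬e) ∧ (¬e ∨ a ∨ ¬c) ∧ (¬e ∨ ¬c ∨ ¬e) ∧ (¬e ∨ ¬c ∨ ¬c) ∧ (a ∨ a ∨ ¬e) ∧ (a ∨ a ∨ ¬c) ∧ (a ∨ ¬c ∨ ¬e) ∧ (a ∨ ¬c ∨ ¬c) ∧ ¬a   (distribute ∨ over ∧)
⇔ (¬e ∨ a) ∧ (¬e ∨ ¬c) ∧ (a ∨ ¬c) ∧ ¬a   (simplify)

(¬e ∨ a) ∧ (¬e ∨ ¬c) ∧ (a ∨ ¬c) ∧ ¬a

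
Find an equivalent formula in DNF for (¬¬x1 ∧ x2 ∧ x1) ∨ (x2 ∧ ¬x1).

(¬¬x1 ∧ x2 ∧ x1) ∨ (x2 ∧ ¬x1)
≡ (x1 ∧ x2 ∧ x1) ∨ (x2 ∧ ¬x1)   [double negation]
≡ (x1 ∧ x2) ∨ (x2 ∧ ¬x1)   [simplify]

(x1 ∧ x2) ∨ (x2 ∧ ¬x1)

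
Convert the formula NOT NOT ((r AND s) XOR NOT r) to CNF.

s OR NOT r

NOT NOT ((r AND s) XOR NOT r)
= NOT NOT (((r AND s) OR NOT r) AND NOT (r AND s AND NOT r))   [expand XOR]
= ((r AND s) OR NOT r) AND NOT (r AND s AND NOT r)   [double negation]
= ((r AND s) OR NOT r) AND (NOT r OR NOT s OR NOT NOT r)   [De Morgan]
= ((r AND s) OR NOT r) AND (NOT r OR NOT s OR r)   [double negation]
= (r OR NOT r) AND (s OR NOT r) AND (NOT r OR NOT s OR r)   [distribute OR over AND]
= s OR NOT r   [simplify]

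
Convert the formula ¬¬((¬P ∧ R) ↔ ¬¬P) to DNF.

¬R ∧ ¬P

¬¬((¬P ∧ R) ↔ ¬¬P)
= ¬¬(((¬P ∧ R) → ¬¬P) ∧ (¬¬P → (¬P ∧ R)))   — eliminate ↔
= ¬¬((¬(¬P ∧ R) ∨ ¬¬P) ∧ (¬¬P → (¬P ∧ R)))   — eliminate →
= ¬¬((¬(¬P ∧ R) ∨ ¬¬P) ∧ (¬¬¬P ∨ (¬P ∧ R)))   — eliminate →
= (¬(¬P ∧ R) ∨ ¬¬P) ∧ (¬¬¬P ∨ (¬P ∧ R))   — double negation
= (¬¬P ∨ ¬R ∨ ¬¬P) ∧ (¬¬¬P ∨ (¬P ∧ R))   — De Morgan
= (P ∨ ¬R ∨ ¬¬P) ∧ (¬¬¬P ∨ (¬P ∧ R))   — double negation
= (P ∨ ¬R ∨ P) ∧ (¬¬¬P ∨ (¬P ∧ R))   — double negation
= (P ∨ ¬R ∨ P) ∧ (¬P ∨ (¬P ∧ R))   — double negation
= (P ∧ ¬P) ∨ (P ∧ ¬P ∧ R) ∨ (¬R ∧ ¬P) ∨ (¬R ∧ ¬P ∧ R) ∨ (P ∧ ¬P) ∨ (P ∧ ¬P ∧ R)   — distribute ∧ over ∨
= ¬R ∧ ¬P   — simplify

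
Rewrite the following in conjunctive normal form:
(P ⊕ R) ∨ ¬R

¬P ∨ ¬R

(P ⊕ R) ∨ ¬R
≡ ((P ∨ R) ∧ ¬(P ∧ R)) ∨ ¬R   [expand ⊕]
≡ ((P ∨ R) ∧ (¬P ∨ ¬R)) ∨ ¬R   [De Morgan]
≡ (P ∨ R ∨ ¬R) ∧ (¬P ∨ ¬R ∨ ¬R)   [distribute ∨ over ∧]
≡ ¬P ∨ ¬R   [simplify]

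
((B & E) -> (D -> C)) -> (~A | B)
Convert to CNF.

B | ~A

((B & E) -> (D -> C)) -> (~A | B)
⇔ ~((B & E) -> (D -> C)) | ~A | B   [eliminate ->]
⇔ ~(~(B & E) | (D -> C)) | ~A | B   [eliminate ->]
⇔ ~(~(B & E) | ~D | C) | ~A | B   [eliminate ->]
⇔ (~~(B & E) & ~~D & ~C) | ~A | B   [De Morgan]
⇔ (B & E & ~~D & ~C) | ~A | B   [double negation]
⇔ (B & E & D & ~C) | ~A | B   [double negation]
⇔ (B | ~A | B) & (E | ~A | B) & (D | ~A | B) & (~C | ~A | B)   [distribute | over &]
⇔ B | ~A   [simplify]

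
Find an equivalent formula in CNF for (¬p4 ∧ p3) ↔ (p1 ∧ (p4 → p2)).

(¬p4 ∧ p3) ↔ (p1 ∧ (p4 → p2))
≡ ((¬p4 ∧ p3) → (p1 ∧ (p4 → p2))) ∧ ((p1 ∧ (p4 → p2)) → (¬p4 ∧ p3))
≡ (¬(¬p4 ∧ p3) ∨ (p1 ∧ (p4 → p2))) ∧ ((p1 ∧ (p4 → p2)) → (¬p4 ∧ p3))
≡ (¬(¬p4 ∧ p3) ∨ (p1 ∧ (¬p4 ∨ p2))) ∧ ((p1 ∧ (p4 → p2)) → (¬p4 ∧ p3))
≡ (¬(¬p4 ∧ p3) ∨ (p1 ∧ (¬p4 ∨ p2))) ∧ (¬(p1 ∧ (p4 → p2)) ∨ (¬p4 ∧ p3))
≡ (¬(¬p4 ∧ p3) ∨ (p1 ∧ (¬p4 ∨ p2))) ∧ (¬(p1 ∧ (¬p4 ∨ p2)) ∨ (¬p4 ∧ p3))
≡ (¬¬p4 ∨ ¬p3 ∨ (p1 ∧ (¬p4 ∨ p2))) ∧ (¬(p1 ∧ (¬p4 ∨ p2)) ∨ (¬p4 ∧ p3))
≡ (p4 ∨ ¬p3 ∨ (p1 ∧ (¬p4 ∨ p2))) ∧ (¬(p1 ∧ (¬p4 ∨ p2)) ∨ (¬p4 ∧ p3))
≡ (p4 ∨ ¬p3 ∨ (p1 ∧ (¬p4 ∨ p2))) ∧ (¬p1 ∨ ¬(¬p4 ∨ p2) ∨ (¬p4 ∧ p3))
≡ (p4 ∨ ¬p3 ∨ (p1 ∧ (¬p4 ∨ p2))) ∧ (¬p1 ∨ (¬¬p4 ∧ ¬p2) ∨ (¬p4 ∧ p3))
≡ (p4 ∨ ¬p3 ∨ (p1 ∧ (¬p4 ∨ p2))) ∧ (¬p1 ∨ (p4 ∧ ¬p2) ∨ (¬p4 ∧ p3))
≡ (p4 ∨ ¬p3 ∨ p1) ∧ (p4 ∨ ¬p3 ∨ ¬p4 ∨ p2) ∧ (¬p1 ∨ p4 ∨ ¬p4) ∧ (¬p1 ∨ p4 ∨ p3) ∧ (¬p1 ∨ ¬p2 ∨ ¬p4) ∧ (¬p1 ∨ ¬p2 ∨ p3)
≡ (p4 ∨ ¬p3 ∨ p1) ∧ (¬p1 ∨ p4 ∨ p3) ∧ (¬p1 ∨ ¬p2 ∨ ¬p4) ∧ (¬p1 ∨ ¬p2 ∨ p3)

(p4 ∨ ¬p3 ∨ p1) ∧ (¬p1 ∨ p4 ∨ p3) ∧ (¬p1 ∨ ¬p2 ∨ ¬p4) ∧ (¬p1 ∨ ¬p2 ∨ p3)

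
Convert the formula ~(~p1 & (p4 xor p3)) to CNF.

~(~p1 & (p4 xor p3))
= ~(~p1 & (p4 | p3) & ~(p4 & p3))   [expand xor]
= ~~p1 | ~(p4 | p3) | ~~(p4 & p3)   [De Morgan]
= p1 | ~(p4 | p3) | ~~(p4 & p3)   [double negation]
= p1 | (~p4 & ~p3) | ~~(p4 & p3)   [De Morgan]
= p1 | (~p4 & ~p3) | (p4 & p3)   [double negation]
= (p1 | ~p4 | p4) & (p1 | ~p4 | p3) & (p1 | ~p3 | p4) & (p1 | ~p3 | p3)   [distribute | over &]
= (p1 | ~p4 | p3) & (p1 | ~p3 | p4)   [simplify]

(p1 | ~p4 | p3) & (p1 | ~p3 | p4)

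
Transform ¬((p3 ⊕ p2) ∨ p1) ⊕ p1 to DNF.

(¬p3 ∧ ¬p2 ∧ ¬p1) ∨ (p2 ∧ p3 ∧ ¬p1) ∨ p1

¬((p3 ⊕ p2) ∨ p1) ⊕ p1
⇔ (¬((p3 ⊕ p2) ∨ p1) ∧ ¬p1) ∨ (¬¬((p3 ⊕ p2) ∨ p1) ∧ p1)
⇔ (¬((p3 ∧ ¬p2) ∨ (¬p3 ∧ p2) ∨ p1) ∧ ¬p1) ∨ (¬¬((p3 ⊕ p2) ∨ p1) ∧ p1)
⇔ (¬((p3 ∧ ¬p2) ∨ (¬p3 ∧ p2) ∨ p1) ∧ ¬p1) ∨ (¬¬((p3 ∧ ¬p2) ∨ (¬p3 ∧ p2) ∨ p1) ∧ p1)
⇔ (¬(p3 ∧ ¬p2) ∧ ¬(¬p3 ∧ p2) ∧ ¬p1 ∧ ¬p1) ∨ (¬¬((p3 ∧ ¬p2) ∨ (¬p3 ∧ p2) ∨ p1) ∧ p1)
⇔ ((¬p3 ∨ ¬¬p2) ∧ ¬(¬p3 ∧ p2) ∧ ¬p1 ∧ ¬p1) ∨ (¬¬((p3 ∧ ¬p2) ∨ (¬p3 ∧ p2) ∨ p1) ∧ p1)
⇔ ((¬p3 ∨ p2) ∧ ¬(¬p3 ∧ p2) ∧ ¬p1 ∧ ¬p1) ∨ (¬¬((p3 ∧ ¬p2) ∨ (¬p3 ∧ p2) ∨ p1) ∧ p1)
⇔ ((¬p3 ∨ p2) ∧ (¬¬p3 ∨ ¬p2) ∧ ¬p1 ∧ ¬p1) ∨ (¬¬((p3 ∧ ¬p2) ∨ (¬p3 ∧ p2) ∨ p1) ∧ p1)
⇔ ((¬p3 ∨ p2) ∧ (p3 ∨ ¬p2) ∧ ¬p1 ∧ ¬p1) ∨ (¬¬((p3 ∧ ¬p2) ∨ (¬p3 ∧ p2) ∨ p1) ∧ p1)
⇔ ((¬p3 ∨ p2) ∧ (p3 ∨ ¬p2) ∧ ¬p1 ∧ ¬p1) ∨ (((p3 ∧ ¬p2) ∨ (¬p3 ∧ p2) ∨ p1) ∧ p1)
⇔ (¬p3 ∧ p3 ∧ ¬p1 ∧ ¬p1) ∨ (¬p3 ∧ ¬p2 ∧ ¬p1 ∧ ¬p1) ∨ (p2 ∧ p3 ∧ ¬p1 ∧ ¬p1) ∨ (p2 ∧ ¬p2 ∧ ¬p1 ∧ ¬p1) ∨ (p3 ∧ ¬p2 ∧ p1) ∨ (¬p3 ∧ p2 ∧ p1) ∨ (p1 ∧ p1)
⇔ (¬p3 ∧ ¬p2 ∧ ¬p1) ∨ (p2 ∧ p3 ∧ ¬p1) ∨ p1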